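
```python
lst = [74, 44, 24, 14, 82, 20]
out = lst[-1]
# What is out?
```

lst has length 6. Negative index -1 maps to positive index 6 + (-1) = 5. lst[5] = 20.

20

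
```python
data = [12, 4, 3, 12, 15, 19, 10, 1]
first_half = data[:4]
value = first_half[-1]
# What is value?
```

data has length 8. The slice data[:4] selects indices [0, 1, 2, 3] (0->12, 1->4, 2->3, 3->12), giving [12, 4, 3, 12]. So first_half = [12, 4, 3, 12]. Then first_half[-1] = 12.

12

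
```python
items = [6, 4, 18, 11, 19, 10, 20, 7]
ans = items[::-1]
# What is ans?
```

items has length 8. The slice items[::-1] selects indices [7, 6, 5, 4, 3, 2, 1, 0] (7->7, 6->20, 5->10, 4->19, 3->11, 2->18, 1->4, 0->6), giving [7, 20, 10, 19, 11, 18, 4, 6].

[7, 20, 10, 19, 11, 18, 4, 6]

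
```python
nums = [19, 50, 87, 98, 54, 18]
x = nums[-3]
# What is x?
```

nums has length 6. Negative index -3 maps to positive index 6 + (-3) = 3. nums[3] = 98.

98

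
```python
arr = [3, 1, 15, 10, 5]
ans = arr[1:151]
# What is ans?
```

arr has length 5. The slice arr[1:151] selects indices [1, 2, 3, 4] (1->1, 2->15, 3->10, 4->5), giving [1, 15, 10, 5].

[1, 15, 10, 5]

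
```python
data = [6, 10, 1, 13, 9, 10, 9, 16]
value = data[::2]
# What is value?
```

data has length 8. The slice data[::2] selects indices [0, 2, 4, 6] (0->6, 2->1, 4->9, 6->9), giving [6, 1, 9, 9].

[6, 1, 9, 9]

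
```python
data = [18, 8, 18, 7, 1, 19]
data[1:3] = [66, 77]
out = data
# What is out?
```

data starts as [18, 8, 18, 7, 1, 19] (length 6). The slice data[1:3] covers indices [1, 2] with values [8, 18]. Replacing that slice with [66, 77] (same length) produces [18, 66, 77, 7, 1, 19].

[18, 66, 77, 7, 1, 19]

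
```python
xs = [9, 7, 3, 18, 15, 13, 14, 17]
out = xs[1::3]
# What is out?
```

xs has length 8. The slice xs[1::3] selects indices [1, 4, 7] (1->7, 4->15, 7->17), giving [7, 15, 17].

[7, 15, 17]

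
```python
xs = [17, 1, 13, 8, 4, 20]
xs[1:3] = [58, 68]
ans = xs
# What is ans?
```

xs starts as [17, 1, 13, 8, 4, 20] (length 6). The slice xs[1:3] covers indices [1, 2] with values [1, 13]. Replacing that slice with [58, 68] (same length) produces [17, 58, 68, 8, 4, 20].

[17, 58, 68, 8, 4, 20]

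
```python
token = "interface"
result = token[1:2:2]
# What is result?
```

token has length 9. The slice token[1:2:2] selects indices [1] (1->'n'), giving 'n'.

'n'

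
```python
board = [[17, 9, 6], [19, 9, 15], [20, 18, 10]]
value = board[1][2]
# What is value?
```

board[1] = [19, 9, 15]. Taking column 2 of that row yields 15.

15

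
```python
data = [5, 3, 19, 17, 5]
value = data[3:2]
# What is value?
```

data has length 5. The slice data[3:2] resolves to an empty index range, so the result is [].

[]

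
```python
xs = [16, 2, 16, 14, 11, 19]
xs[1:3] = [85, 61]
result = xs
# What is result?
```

xs starts as [16, 2, 16, 14, 11, 19] (length 6). The slice xs[1:3] covers indices [1, 2] with values [2, 16]. Replacing that slice with [85, 61] (same length) produces [16, 85, 61, 14, 11, 19].

[16, 85, 61, 14, 11, 19]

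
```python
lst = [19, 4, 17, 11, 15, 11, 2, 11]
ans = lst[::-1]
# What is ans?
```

lst has length 8. The slice lst[::-1] selects indices [7, 6, 5, 4, 3, 2, 1, 0] (7->11, 6->2, 5->11, 4->15, 3->11, 2->17, 1->4, 0->19), giving [11, 2, 11, 15, 11, 17, 4, 19].

[11, 2, 11, 15, 11, 17, 4, 19]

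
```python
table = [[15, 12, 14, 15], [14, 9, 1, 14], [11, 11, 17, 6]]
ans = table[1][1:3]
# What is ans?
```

table[1] = [14, 9, 1, 14]. table[1] has length 4. The slice table[1][1:3] selects indices [1, 2] (1->9, 2->1), giving [9, 1].

[9, 1]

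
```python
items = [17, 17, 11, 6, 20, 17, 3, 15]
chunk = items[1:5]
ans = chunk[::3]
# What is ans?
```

items has length 8. The slice items[1:5] selects indices [1, 2, 3, 4] (1->17, 2->11, 3->6, 4->20), giving [17, 11, 6, 20]. So chunk = [17, 11, 6, 20]. chunk has length 4. The slice chunk[::3] selects indices [0, 3] (0->17, 3->20), giving [17, 20].

[17, 20]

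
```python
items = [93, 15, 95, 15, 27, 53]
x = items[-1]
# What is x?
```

items has length 6. Negative index -1 maps to positive index 6 + (-1) = 5. items[5] = 53.

53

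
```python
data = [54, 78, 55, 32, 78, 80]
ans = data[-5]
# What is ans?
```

data has length 6. Negative index -5 maps to positive index 6 + (-5) = 1. data[1] = 78.

78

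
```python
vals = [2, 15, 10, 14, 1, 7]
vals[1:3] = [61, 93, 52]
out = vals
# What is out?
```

vals starts as [2, 15, 10, 14, 1, 7] (length 6). The slice vals[1:3] covers indices [1, 2] with values [15, 10]. Replacing that slice with [61, 93, 52] (different length) produces [2, 61, 93, 52, 14, 1, 7].

[2, 61, 93, 52, 14, 1, 7]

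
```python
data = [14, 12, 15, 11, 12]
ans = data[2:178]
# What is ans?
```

data has length 5. The slice data[2:178] selects indices [2, 3, 4] (2->15, 3->11, 4->12), giving [15, 11, 12].

[15, 11, 12]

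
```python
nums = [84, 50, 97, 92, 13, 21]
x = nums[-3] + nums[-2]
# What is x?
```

nums has length 6. Negative index -3 maps to positive index 6 + (-3) = 3. nums[3] = 92.
nums has length 6. Negative index -2 maps to positive index 6 + (-2) = 4. nums[4] = 13.
Sum: 92 + 13 = 105.

105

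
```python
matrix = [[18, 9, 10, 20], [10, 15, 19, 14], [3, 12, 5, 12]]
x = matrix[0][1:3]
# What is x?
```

matrix[0] = [18, 9, 10, 20]. matrix[0] has length 4. The slice matrix[0][1:3] selects indices [1, 2] (1->9, 2->10), giving [9, 10].

[9, 10]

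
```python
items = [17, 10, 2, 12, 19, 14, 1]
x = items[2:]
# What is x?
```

items has length 7. The slice items[2:] selects indices [2, 3, 4, 5, 6] (2->2, 3->12, 4->19, 5->14, 6->1), giving [2, 12, 19, 14, 1].

[2, 12, 19, 14, 1]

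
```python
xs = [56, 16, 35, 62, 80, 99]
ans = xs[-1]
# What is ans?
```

xs has length 6. Negative index -1 maps to positive index 6 + (-1) = 5. xs[5] = 99.

99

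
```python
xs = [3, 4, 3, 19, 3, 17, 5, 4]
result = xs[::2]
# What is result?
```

xs has length 8. The slice xs[::2] selects indices [0, 2, 4, 6] (0->3, 2->3, 4->3, 6->5), giving [3, 3, 3, 5].

[3, 3, 3, 5]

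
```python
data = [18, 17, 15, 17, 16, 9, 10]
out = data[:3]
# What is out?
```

data has length 7. The slice data[:3] selects indices [0, 1, 2] (0->18, 1->17, 2->15), giving [18, 17, 15].

[18, 17, 15]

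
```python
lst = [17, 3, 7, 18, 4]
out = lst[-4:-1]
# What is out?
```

lst has length 5. The slice lst[-4:-1] selects indices [1, 2, 3] (1->3, 2->7, 3->18), giving [3, 7, 18].

[3, 7, 18]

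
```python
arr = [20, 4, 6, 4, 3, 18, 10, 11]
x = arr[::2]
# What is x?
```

arr has length 8. The slice arr[::2] selects indices [0, 2, 4, 6] (0->20, 2->6, 4->3, 6->10), giving [20, 6, 3, 10].

[20, 6, 3, 10]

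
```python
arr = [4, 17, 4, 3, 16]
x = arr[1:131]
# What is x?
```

arr has length 5. The slice arr[1:131] selects indices [1, 2, 3, 4] (1->17, 2->4, 3->3, 4->16), giving [17, 4, 3, 16].

[17, 4, 3, 16]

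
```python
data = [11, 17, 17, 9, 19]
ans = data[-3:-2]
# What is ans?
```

data has length 5. The slice data[-3:-2] selects indices [2] (2->17), giving [17].

[17]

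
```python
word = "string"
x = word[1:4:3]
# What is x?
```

word has length 6. The slice word[1:4:3] selects indices [1] (1->'t'), giving 't'.

't'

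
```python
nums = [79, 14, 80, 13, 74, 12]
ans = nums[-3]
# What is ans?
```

nums has length 6. Negative index -3 maps to positive index 6 + (-3) = 3. nums[3] = 13.

13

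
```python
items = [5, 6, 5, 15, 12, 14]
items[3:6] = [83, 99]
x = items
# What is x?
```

items starts as [5, 6, 5, 15, 12, 14] (length 6). The slice items[3:6] covers indices [3, 4, 5] with values [15, 12, 14]. Replacing that slice with [83, 99] (different length) produces [5, 6, 5, 83, 99].

[5, 6, 5, 83, 99]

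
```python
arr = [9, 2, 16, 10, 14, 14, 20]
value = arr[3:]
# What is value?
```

arr has length 7. The slice arr[3:] selects indices [3, 4, 5, 6] (3->10, 4->14, 5->14, 6->20), giving [10, 14, 14, 20].

[10, 14, 14, 20]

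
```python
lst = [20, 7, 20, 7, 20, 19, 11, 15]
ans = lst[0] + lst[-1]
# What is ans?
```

lst has length 8. lst[0] = 20.
lst has length 8. Negative index -1 maps to positive index 8 + (-1) = 7. lst[7] = 15.
Sum: 20 + 15 = 35.

35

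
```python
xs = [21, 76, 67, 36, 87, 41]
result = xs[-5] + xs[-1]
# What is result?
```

xs has length 6. Negative index -5 maps to positive index 6 + (-5) = 1. xs[1] = 76.
xs has length 6. Negative index -1 maps to positive index 6 + (-1) = 5. xs[5] = 41.
Sum: 76 + 41 = 117.

117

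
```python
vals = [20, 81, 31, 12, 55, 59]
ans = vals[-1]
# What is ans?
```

vals has length 6. Negative index -1 maps to positive index 6 + (-1) = 5. vals[5] = 59.

59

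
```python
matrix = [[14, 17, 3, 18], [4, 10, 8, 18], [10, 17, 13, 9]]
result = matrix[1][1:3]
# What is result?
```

matrix[1] = [4, 10, 8, 18]. matrix[1] has length 4. The slice matrix[1][1:3] selects indices [1, 2] (1->10, 2->8), giving [10, 8].

[10, 8]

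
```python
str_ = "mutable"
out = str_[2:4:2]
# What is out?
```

str_ has length 7. The slice str_[2:4:2] selects indices [2] (2->'t'), giving 't'.

't'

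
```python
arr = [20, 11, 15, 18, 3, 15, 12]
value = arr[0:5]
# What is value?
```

arr has length 7. The slice arr[0:5] selects indices [0, 1, 2, 3, 4] (0->20, 1->11, 2->15, 3->18, 4->3), giving [20, 11, 15, 18, 3].

[20, 11, 15, 18, 3]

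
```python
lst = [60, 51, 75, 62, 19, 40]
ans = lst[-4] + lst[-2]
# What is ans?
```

lst has length 6. Negative index -4 maps to positive index 6 + (-4) = 2. lst[2] = 75.
lst has length 6. Negative index -2 maps to positive index 6 + (-2) = 4. lst[4] = 19.
Sum: 75 + 19 = 94.

94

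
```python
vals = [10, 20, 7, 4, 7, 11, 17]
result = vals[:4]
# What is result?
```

vals has length 7. The slice vals[:4] selects indices [0, 1, 2, 3] (0->10, 1->20, 2->7, 3->4), giving [10, 20, 7, 4].

[10, 20, 7, 4]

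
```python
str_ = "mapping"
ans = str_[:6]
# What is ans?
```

str_ has length 7. The slice str_[:6] selects indices [0, 1, 2, 3, 4, 5] (0->'m', 1->'a', 2->'p', 3->'p', 4->'i', 5->'n'), giving 'mappin'.

'mappin'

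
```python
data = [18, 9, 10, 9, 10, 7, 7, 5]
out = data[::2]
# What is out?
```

data has length 8. The slice data[::2] selects indices [0, 2, 4, 6] (0->18, 2->10, 4->10, 6->7), giving [18, 10, 10, 7].

[18, 10, 10, 7]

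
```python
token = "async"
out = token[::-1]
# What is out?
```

token has length 5. The slice token[::-1] selects indices [4, 3, 2, 1, 0] (4->'c', 3->'n', 2->'y', 1->'s', 0->'a'), giving 'cnysa'.

'cnysa'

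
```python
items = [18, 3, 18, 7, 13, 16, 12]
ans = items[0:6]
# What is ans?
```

items has length 7. The slice items[0:6] selects indices [0, 1, 2, 3, 4, 5] (0->18, 1->3, 2->18, 3->7, 4->13, 5->16), giving [18, 3, 18, 7, 13, 16].

[18, 3, 18, 7, 13, 16]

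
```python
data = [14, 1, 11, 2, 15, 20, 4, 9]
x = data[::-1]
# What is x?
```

data has length 8. The slice data[::-1] selects indices [7, 6, 5, 4, 3, 2, 1, 0] (7->9, 6->4, 5->20, 4->15, 3->2, 2->11, 1->1, 0->14), giving [9, 4, 20, 15, 2, 11, 1, 14].

[9, 4, 20, 15, 2, 11, 1, 14]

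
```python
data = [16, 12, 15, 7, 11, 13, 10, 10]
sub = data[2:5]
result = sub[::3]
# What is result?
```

data has length 8. The slice data[2:5] selects indices [2, 3, 4] (2->15, 3->7, 4->11), giving [15, 7, 11]. So sub = [15, 7, 11]. sub has length 3. The slice sub[::3] selects indices [0] (0->15), giving [15].

[15]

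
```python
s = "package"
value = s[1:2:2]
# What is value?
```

s has length 7. The slice s[1:2:2] selects indices [1] (1->'a'), giving 'a'.

'a'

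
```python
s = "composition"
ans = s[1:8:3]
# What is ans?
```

s has length 11. The slice s[1:8:3] selects indices [1, 4, 7] (1->'o', 4->'o', 7->'t'), giving 'oot'.

'oot'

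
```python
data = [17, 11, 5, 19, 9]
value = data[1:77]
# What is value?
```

data has length 5. The slice data[1:77] selects indices [1, 2, 3, 4] (1->11, 2->5, 3->19, 4->9), giving [11, 5, 19, 9].

[11, 5, 19, 9]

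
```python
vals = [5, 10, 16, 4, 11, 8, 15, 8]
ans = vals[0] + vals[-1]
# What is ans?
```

vals has length 8. vals[0] = 5.
vals has length 8. Negative index -1 maps to positive index 8 + (-1) = 7. vals[7] = 8.
Sum: 5 + 8 = 13.

13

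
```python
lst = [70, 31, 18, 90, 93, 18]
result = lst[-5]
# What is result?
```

lst has length 6. Negative index -5 maps to positive index 6 + (-5) = 1. lst[1] = 31.

31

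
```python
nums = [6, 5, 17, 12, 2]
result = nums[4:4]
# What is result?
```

nums has length 5. The slice nums[4:4] resolves to an empty index range, so the result is [].

[]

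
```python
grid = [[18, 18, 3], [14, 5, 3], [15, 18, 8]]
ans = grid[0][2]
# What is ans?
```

grid[0] = [18, 18, 3]. Taking column 2 of that row yields 3.

3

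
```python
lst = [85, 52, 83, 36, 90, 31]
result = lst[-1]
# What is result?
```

lst has length 6. Negative index -1 maps to positive index 6 + (-1) = 5. lst[5] = 31.

31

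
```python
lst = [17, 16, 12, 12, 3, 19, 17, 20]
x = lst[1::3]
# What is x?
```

lst has length 8. The slice lst[1::3] selects indices [1, 4, 7] (1->16, 4->3, 7->20), giving [16, 3, 20].

[16, 3, 20]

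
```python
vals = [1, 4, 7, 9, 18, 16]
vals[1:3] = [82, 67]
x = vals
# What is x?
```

vals starts as [1, 4, 7, 9, 18, 16] (length 6). The slice vals[1:3] covers indices [1, 2] with values [4, 7]. Replacing that slice with [82, 67] (same length) produces [1, 82, 67, 9, 18, 16].

[1, 82, 67, 9, 18, 16]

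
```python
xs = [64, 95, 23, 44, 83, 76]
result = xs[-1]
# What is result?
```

xs has length 6. Negative index -1 maps to positive index 6 + (-1) = 5. xs[5] = 76.

76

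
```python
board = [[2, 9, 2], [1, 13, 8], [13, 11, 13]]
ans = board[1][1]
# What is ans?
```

board[1] = [1, 13, 8]. Taking column 1 of that row yields 13.

13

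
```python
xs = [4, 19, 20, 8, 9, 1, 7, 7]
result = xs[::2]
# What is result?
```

xs has length 8. The slice xs[::2] selects indices [0, 2, 4, 6] (0->4, 2->20, 4->9, 6->7), giving [4, 20, 9, 7].

[4, 20, 9, 7]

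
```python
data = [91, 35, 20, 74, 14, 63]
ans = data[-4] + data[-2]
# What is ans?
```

data has length 6. Negative index -4 maps to positive index 6 + (-4) = 2. data[2] = 20.
data has length 6. Negative index -2 maps to positive index 6 + (-2) = 4. data[4] = 14.
Sum: 20 + 14 = 34.

34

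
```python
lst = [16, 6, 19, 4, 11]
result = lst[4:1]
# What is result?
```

lst has length 5. The slice lst[4:1] resolves to an empty index range, so the result is [].

[]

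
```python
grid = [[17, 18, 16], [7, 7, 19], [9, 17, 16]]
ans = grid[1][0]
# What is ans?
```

grid[1] = [7, 7, 19]. Taking column 0 of that row yields 7.

7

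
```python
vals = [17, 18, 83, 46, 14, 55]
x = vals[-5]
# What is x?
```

vals has length 6. Negative index -5 maps to positive index 6 + (-5) = 1. vals[1] = 18.

18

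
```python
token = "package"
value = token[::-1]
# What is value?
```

token has length 7. The slice token[::-1] selects indices [6, 5, 4, 3, 2, 1, 0] (6->'e', 5->'g', 4->'a', 3->'k', 2->'c', 1->'a', 0->'p'), giving 'egakcap'.

'egakcap'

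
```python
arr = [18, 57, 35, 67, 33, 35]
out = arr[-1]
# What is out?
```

arr has length 6. Negative index -1 maps to positive index 6 + (-1) = 5. arr[5] = 35.

35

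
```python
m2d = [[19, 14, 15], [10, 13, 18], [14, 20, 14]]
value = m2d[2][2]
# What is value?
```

m2d[2] = [14, 20, 14]. Taking column 2 of that row yields 14.

14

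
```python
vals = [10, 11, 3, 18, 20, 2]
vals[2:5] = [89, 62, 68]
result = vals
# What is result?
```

vals starts as [10, 11, 3, 18, 20, 2] (length 6). The slice vals[2:5] covers indices [2, 3, 4] with values [3, 18, 20]. Replacing that slice with [89, 62, 68] (same length) produces [10, 11, 89, 62, 68, 2].

[10, 11, 89, 62, 68, 2]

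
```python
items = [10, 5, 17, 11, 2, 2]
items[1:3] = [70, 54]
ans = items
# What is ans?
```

items starts as [10, 5, 17, 11, 2, 2] (length 6). The slice items[1:3] covers indices [1, 2] with values [5, 17]. Replacing that slice with [70, 54] (same length) produces [10, 70, 54, 11, 2, 2].

[10, 70, 54, 11, 2, 2]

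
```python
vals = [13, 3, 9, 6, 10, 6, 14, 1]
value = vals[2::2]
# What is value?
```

vals has length 8. The slice vals[2::2] selects indices [2, 4, 6] (2->9, 4->10, 6->14), giving [9, 10, 14].

[9, 10, 14]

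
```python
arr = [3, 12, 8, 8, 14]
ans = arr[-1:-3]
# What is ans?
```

arr has length 5. The slice arr[-1:-3] resolves to an empty index range, so the result is [].

[]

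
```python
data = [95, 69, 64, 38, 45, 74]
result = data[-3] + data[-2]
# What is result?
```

data has length 6. Negative index -3 maps to positive index 6 + (-3) = 3. data[3] = 38.
data has length 6. Negative index -2 maps to positive index 6 + (-2) = 4. data[4] = 45.
Sum: 38 + 45 = 83.

83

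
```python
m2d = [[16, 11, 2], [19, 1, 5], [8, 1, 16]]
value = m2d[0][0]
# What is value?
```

m2d[0] = [16, 11, 2]. Taking column 0 of that row yields 16.

16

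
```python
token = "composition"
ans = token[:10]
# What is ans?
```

token has length 11. The slice token[:10] selects indices [0, 1, 2, 3, 4, 5, 6, 7, 8, 9] (0->'c', 1->'o', 2->'m', 3->'p', 4->'o', 5->'s', 6->'i', 7->'t', 8->'i', 9->'o'), giving 'compositio'.

'compositio'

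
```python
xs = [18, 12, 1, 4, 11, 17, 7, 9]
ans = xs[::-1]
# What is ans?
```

xs has length 8. The slice xs[::-1] selects indices [7, 6, 5, 4, 3, 2, 1, 0] (7->9, 6->7, 5->17, 4->11, 3->4, 2->1, 1->12, 0->18), giving [9, 7, 17, 11, 4, 1, 12, 18].

[9, 7, 17, 11, 4, 1, 12, 18]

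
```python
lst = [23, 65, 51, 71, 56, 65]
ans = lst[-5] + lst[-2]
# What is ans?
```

lst has length 6. Negative index -5 maps to positive index 6 + (-5) = 1. lst[1] = 65.
lst has length 6. Negative index -2 maps to positive index 6 + (-2) = 4. lst[4] = 56.
Sum: 65 + 56 = 121.

121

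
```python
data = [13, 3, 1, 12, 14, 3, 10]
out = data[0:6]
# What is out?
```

data has length 7. The slice data[0:6] selects indices [0, 1, 2, 3, 4, 5] (0->13, 1->3, 2->1, 3->12, 4->14, 5->3), giving [13, 3, 1, 12, 14, 3].

[13, 3, 1, 12, 14, 3]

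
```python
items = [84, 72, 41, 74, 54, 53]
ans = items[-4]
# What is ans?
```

items has length 6. Negative index -4 maps to positive index 6 + (-4) = 2. items[2] = 41.

41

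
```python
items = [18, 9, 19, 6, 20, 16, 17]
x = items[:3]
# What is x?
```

items has length 7. The slice items[:3] selects indices [0, 1, 2] (0->18, 1->9, 2->19), giving [18, 9, 19].

[18, 9, 19]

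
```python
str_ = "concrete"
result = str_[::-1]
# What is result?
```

str_ has length 8. The slice str_[::-1] selects indices [7, 6, 5, 4, 3, 2, 1, 0] (7->'e', 6->'t', 5->'e', 4->'r', 3->'c', 2->'n', 1->'o', 0->'c'), giving 'etercnoc'.

'etercnoc'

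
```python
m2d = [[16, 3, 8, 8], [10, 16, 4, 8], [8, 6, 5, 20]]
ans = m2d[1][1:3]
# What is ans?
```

m2d[1] = [10, 16, 4, 8]. m2d[1] has length 4. The slice m2d[1][1:3] selects indices [1, 2] (1->16, 2->4), giving [16, 4].

[16, 4]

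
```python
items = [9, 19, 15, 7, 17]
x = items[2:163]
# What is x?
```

items has length 5. The slice items[2:163] selects indices [2, 3, 4] (2->15, 3->7, 4->17), giving [15, 7, 17].

[15, 7, 17]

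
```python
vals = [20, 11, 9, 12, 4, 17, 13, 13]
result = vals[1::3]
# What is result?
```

vals has length 8. The slice vals[1::3] selects indices [1, 4, 7] (1->11, 4->4, 7->13), giving [11, 4, 13].

[11, 4, 13]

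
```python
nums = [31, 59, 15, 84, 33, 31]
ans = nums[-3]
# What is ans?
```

nums has length 6. Negative index -3 maps to positive index 6 + (-3) = 3. nums[3] = 84.

84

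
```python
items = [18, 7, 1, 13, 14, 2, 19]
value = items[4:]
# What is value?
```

items has length 7. The slice items[4:] selects indices [4, 5, 6] (4->14, 5->2, 6->19), giving [14, 2, 19].

[14, 2, 19]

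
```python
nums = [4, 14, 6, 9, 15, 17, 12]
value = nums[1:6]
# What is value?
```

nums has length 7. The slice nums[1:6] selects indices [1, 2, 3, 4, 5] (1->14, 2->6, 3->9, 4->15, 5->17), giving [14, 6, 9, 15, 17].

[14, 6, 9, 15, 17]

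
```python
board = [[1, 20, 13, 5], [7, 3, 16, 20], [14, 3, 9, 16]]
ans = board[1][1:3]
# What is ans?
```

board[1] = [7, 3, 16, 20]. board[1] has length 4. The slice board[1][1:3] selects indices [1, 2] (1->3, 2->16), giving [3, 16].

[3, 16]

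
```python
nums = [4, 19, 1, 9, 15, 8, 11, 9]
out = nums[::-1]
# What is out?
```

nums has length 8. The slice nums[::-1] selects indices [7, 6, 5, 4, 3, 2, 1, 0] (7->9, 6->11, 5->8, 4->15, 3->9, 2->1, 1->19, 0->4), giving [9, 11, 8, 15, 9, 1, 19, 4].

[9, 11, 8, 15, 9, 1, 19, 4]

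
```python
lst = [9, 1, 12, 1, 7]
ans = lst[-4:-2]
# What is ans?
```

lst has length 5. The slice lst[-4:-2] selects indices [1, 2] (1->1, 2->12), giving [1, 12].

[1, 12]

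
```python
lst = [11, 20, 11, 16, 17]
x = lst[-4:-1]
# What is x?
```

lst has length 5. The slice lst[-4:-1] selects indices [1, 2, 3] (1->20, 2->11, 3->16), giving [20, 11, 16].

[20, 11, 16]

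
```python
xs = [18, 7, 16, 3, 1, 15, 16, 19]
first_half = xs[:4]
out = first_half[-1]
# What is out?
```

xs has length 8. The slice xs[:4] selects indices [0, 1, 2, 3] (0->18, 1->7, 2->16, 3->3), giving [18, 7, 16, 3]. So first_half = [18, 7, 16, 3]. Then first_half[-1] = 3.

3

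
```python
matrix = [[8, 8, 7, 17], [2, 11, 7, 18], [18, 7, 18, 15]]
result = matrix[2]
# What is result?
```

matrix has 3 rows. Row 2 is [18, 7, 18, 15].

[18, 7, 18, 15]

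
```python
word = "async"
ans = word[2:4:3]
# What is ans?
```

word has length 5. The slice word[2:4:3] selects indices [2] (2->'y'), giving 'y'.

'y'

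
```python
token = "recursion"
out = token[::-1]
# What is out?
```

token has length 9. The slice token[::-1] selects indices [8, 7, 6, 5, 4, 3, 2, 1, 0] (8->'n', 7->'o', 6->'i', 5->'s', 4->'r', 3->'u', 2->'c', 1->'e', 0->'r'), giving 'noisrucer'.

'noisrucer'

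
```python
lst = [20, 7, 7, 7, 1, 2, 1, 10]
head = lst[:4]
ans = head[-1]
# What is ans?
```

lst has length 8. The slice lst[:4] selects indices [0, 1, 2, 3] (0->20, 1->7, 2->7, 3->7), giving [20, 7, 7, 7]. So head = [20, 7, 7, 7]. Then head[-1] = 7.

7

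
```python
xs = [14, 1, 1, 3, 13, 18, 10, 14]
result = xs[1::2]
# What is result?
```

xs has length 8. The slice xs[1::2] selects indices [1, 3, 5, 7] (1->1, 3->3, 5->18, 7->14), giving [1, 3, 18, 14].

[1, 3, 18, 14]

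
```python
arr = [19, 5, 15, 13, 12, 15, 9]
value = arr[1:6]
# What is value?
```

arr has length 7. The slice arr[1:6] selects indices [1, 2, 3, 4, 5] (1->5, 2->15, 3->13, 4->12, 5->15), giving [5, 15, 13, 12, 15].

[5, 15, 13, 12, 15]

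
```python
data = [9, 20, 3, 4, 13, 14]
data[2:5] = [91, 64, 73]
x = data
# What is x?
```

data starts as [9, 20, 3, 4, 13, 14] (length 6). The slice data[2:5] covers indices [2, 3, 4] with values [3, 4, 13]. Replacing that slice with [91, 64, 73] (same length) produces [9, 20, 91, 64, 73, 14].

[9, 20, 91, 64, 73, 14]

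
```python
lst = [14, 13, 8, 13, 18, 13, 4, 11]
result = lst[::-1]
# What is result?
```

lst has length 8. The slice lst[::-1] selects indices [7, 6, 5, 4, 3, 2, 1, 0] (7->11, 6->4, 5->13, 4->18, 3->13, 2->8, 1->13, 0->14), giving [11, 4, 13, 18, 13, 8, 13, 14].

[11, 4, 13, 18, 13, 8, 13, 14]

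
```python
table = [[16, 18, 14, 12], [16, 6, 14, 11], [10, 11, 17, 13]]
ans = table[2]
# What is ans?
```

table has 3 rows. Row 2 is [10, 11, 17, 13].

[10, 11, 17, 13]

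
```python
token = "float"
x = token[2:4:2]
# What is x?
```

token has length 5. The slice token[2:4:2] selects indices [2] (2->'o'), giving 'o'.

'o'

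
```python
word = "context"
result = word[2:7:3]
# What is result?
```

word has length 7. The slice word[2:7:3] selects indices [2, 5] (2->'n', 5->'x'), giving 'nx'.

'nx'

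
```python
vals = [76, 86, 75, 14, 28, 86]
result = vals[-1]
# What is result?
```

vals has length 6. Negative index -1 maps to positive index 6 + (-1) = 5. vals[5] = 86.

86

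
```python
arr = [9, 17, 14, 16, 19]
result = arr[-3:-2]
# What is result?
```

arr has length 5. The slice arr[-3:-2] selects indices [2] (2->14), giving [14].

[14]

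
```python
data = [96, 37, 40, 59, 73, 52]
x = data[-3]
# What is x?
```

data has length 6. Negative index -3 maps to positive index 6 + (-3) = 3. data[3] = 59.

59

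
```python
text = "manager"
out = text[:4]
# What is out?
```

text has length 7. The slice text[:4] selects indices [0, 1, 2, 3] (0->'m', 1->'a', 2->'n', 3->'a'), giving 'mana'.

'mana'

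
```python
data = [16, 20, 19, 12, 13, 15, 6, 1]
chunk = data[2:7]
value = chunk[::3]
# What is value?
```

data has length 8. The slice data[2:7] selects indices [2, 3, 4, 5, 6] (2->19, 3->12, 4->13, 5->15, 6->6), giving [19, 12, 13, 15, 6]. So chunk = [19, 12, 13, 15, 6]. chunk has length 5. The slice chunk[::3] selects indices [0, 3] (0->19, 3->15), giving [19, 15].

[19, 15]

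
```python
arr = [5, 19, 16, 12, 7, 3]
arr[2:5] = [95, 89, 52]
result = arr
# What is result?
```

arr starts as [5, 19, 16, 12, 7, 3] (length 6). The slice arr[2:5] covers indices [2, 3, 4] with values [16, 12, 7]. Replacing that slice with [95, 89, 52] (same length) produces [5, 19, 95, 89, 52, 3].

[5, 19, 95, 89, 52, 3]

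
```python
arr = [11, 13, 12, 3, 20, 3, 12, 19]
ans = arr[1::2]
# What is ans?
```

arr has length 8. The slice arr[1::2] selects indices [1, 3, 5, 7] (1->13, 3->3, 5->3, 7->19), giving [13, 3, 3, 19].

[13, 3, 3, 19]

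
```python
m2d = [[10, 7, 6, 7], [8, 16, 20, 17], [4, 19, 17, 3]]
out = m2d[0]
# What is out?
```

m2d has 3 rows. Row 0 is [10, 7, 6, 7].

[10, 7, 6, 7]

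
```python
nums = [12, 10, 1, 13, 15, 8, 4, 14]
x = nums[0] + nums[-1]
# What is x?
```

nums has length 8. nums[0] = 12.
nums has length 8. Negative index -1 maps to positive index 8 + (-1) = 7. nums[7] = 14.
Sum: 12 + 14 = 26.

26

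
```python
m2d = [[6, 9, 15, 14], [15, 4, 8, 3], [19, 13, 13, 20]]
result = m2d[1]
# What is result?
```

m2d has 3 rows. Row 1 is [15, 4, 8, 3].

[15, 4, 8, 3]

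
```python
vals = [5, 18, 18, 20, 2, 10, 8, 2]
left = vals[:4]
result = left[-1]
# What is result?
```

vals has length 8. The slice vals[:4] selects indices [0, 1, 2, 3] (0->5, 1->18, 2->18, 3->20), giving [5, 18, 18, 20]. So left = [5, 18, 18, 20]. Then left[-1] = 20.

20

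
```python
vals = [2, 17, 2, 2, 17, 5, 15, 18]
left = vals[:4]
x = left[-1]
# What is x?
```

vals has length 8. The slice vals[:4] selects indices [0, 1, 2, 3] (0->2, 1->17, 2->2, 3->2), giving [2, 17, 2, 2]. So left = [2, 17, 2, 2]. Then left[-1] = 2.

2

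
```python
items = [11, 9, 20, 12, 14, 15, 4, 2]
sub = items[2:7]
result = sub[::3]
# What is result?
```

items has length 8. The slice items[2:7] selects indices [2, 3, 4, 5, 6] (2->20, 3->12, 4->14, 5->15, 6->4), giving [20, 12, 14, 15, 4]. So sub = [20, 12, 14, 15, 4]. sub has length 5. The slice sub[::3] selects indices [0, 3] (0->20, 3->15), giving [20, 15].

[20, 15]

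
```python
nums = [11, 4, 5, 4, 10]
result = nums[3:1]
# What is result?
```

nums has length 5. The slice nums[3:1] resolves to an empty index range, so the result is [].

[]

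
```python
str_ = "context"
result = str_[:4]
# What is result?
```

str_ has length 7. The slice str_[:4] selects indices [0, 1, 2, 3] (0->'c', 1->'o', 2->'n', 3->'t'), giving 'cont'.

'cont'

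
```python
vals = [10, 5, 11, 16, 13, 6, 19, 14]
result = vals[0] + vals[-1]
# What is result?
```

vals has length 8. vals[0] = 10.
vals has length 8. Negative index -1 maps to positive index 8 + (-1) = 7. vals[7] = 14.
Sum: 10 + 14 = 24.

24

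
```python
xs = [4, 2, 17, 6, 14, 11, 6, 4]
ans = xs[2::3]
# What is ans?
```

xs has length 8. The slice xs[2::3] selects indices [2, 5] (2->17, 5->11), giving [17, 11].

[17, 11]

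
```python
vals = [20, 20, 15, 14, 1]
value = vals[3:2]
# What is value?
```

vals has length 5. The slice vals[3:2] resolves to an empty index range, so the result is [].

[]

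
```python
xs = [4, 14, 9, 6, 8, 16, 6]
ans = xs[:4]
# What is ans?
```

xs has length 7. The slice xs[:4] selects indices [0, 1, 2, 3] (0->4, 1->14, 2->9, 3->6), giving [4, 14, 9, 6].

[4, 14, 9, 6]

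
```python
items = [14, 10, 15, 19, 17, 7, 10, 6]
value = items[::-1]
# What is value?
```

items has length 8. The slice items[::-1] selects indices [7, 6, 5, 4, 3, 2, 1, 0] (7->6, 6->10, 5->7, 4->17, 3->19, 2->15, 1->10, 0->14), giving [6, 10, 7, 17, 19, 15, 10, 14].

[6, 10, 7, 17, 19, 15, 10, 14]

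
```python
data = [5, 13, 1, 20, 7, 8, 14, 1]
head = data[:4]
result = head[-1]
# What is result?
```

data has length 8. The slice data[:4] selects indices [0, 1, 2, 3] (0->5, 1->13, 2->1, 3->20), giving [5, 13, 1, 20]. So head = [5, 13, 1, 20]. Then head[-1] = 20.

20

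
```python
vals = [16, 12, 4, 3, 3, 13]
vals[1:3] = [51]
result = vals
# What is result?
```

vals starts as [16, 12, 4, 3, 3, 13] (length 6). The slice vals[1:3] covers indices [1, 2] with values [12, 4]. Replacing that slice with [51] (different length) produces [16, 51, 3, 3, 13].

[16, 51, 3, 3, 13]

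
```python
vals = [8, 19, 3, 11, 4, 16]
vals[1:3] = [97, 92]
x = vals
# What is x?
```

vals starts as [8, 19, 3, 11, 4, 16] (length 6). The slice vals[1:3] covers indices [1, 2] with values [19, 3]. Replacing that slice with [97, 92] (same length) produces [8, 97, 92, 11, 4, 16].

[8, 97, 92, 11, 4, 16]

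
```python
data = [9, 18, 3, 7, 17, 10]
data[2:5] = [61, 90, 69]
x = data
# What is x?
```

data starts as [9, 18, 3, 7, 17, 10] (length 6). The slice data[2:5] covers indices [2, 3, 4] with values [3, 7, 17]. Replacing that slice with [61, 90, 69] (same length) produces [9, 18, 61, 90, 69, 10].

[9, 18, 61, 90, 69, 10]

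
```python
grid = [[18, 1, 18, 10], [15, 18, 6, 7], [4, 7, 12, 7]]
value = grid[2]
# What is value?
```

grid has 3 rows. Row 2 is [4, 7, 12, 7].

[4, 7, 12, 7]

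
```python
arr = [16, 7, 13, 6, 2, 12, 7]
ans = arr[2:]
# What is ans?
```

arr has length 7. The slice arr[2:] selects indices [2, 3, 4, 5, 6] (2->13, 3->6, 4->2, 5->12, 6->7), giving [13, 6, 2, 12, 7].

[13, 6, 2, 12, 7]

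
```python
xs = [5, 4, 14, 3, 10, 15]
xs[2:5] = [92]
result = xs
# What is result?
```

xs starts as [5, 4, 14, 3, 10, 15] (length 6). The slice xs[2:5] covers indices [2, 3, 4] with values [14, 3, 10]. Replacing that slice with [92] (different length) produces [5, 4, 92, 15].

[5, 4, 92, 15]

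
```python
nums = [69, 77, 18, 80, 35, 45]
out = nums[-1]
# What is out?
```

nums has length 6. Negative index -1 maps to positive index 6 + (-1) = 5. nums[5] = 45.

45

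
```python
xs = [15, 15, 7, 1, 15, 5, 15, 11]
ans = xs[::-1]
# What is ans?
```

xs has length 8. The slice xs[::-1] selects indices [7, 6, 5, 4, 3, 2, 1, 0] (7->11, 6->15, 5->5, 4->15, 3->1, 2->7, 1->15, 0->15), giving [11, 15, 5, 15, 1, 7, 15, 15].

[11, 15, 5, 15, 1, 7, 15, 15]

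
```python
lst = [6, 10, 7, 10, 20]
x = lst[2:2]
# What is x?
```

lst has length 5. The slice lst[2:2] resolves to an empty index range, so the result is [].

[]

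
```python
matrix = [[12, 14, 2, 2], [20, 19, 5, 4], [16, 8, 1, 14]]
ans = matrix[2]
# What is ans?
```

matrix has 3 rows. Row 2 is [16, 8, 1, 14].

[16, 8, 1, 14]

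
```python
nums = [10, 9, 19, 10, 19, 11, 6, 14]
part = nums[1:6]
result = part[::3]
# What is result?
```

nums has length 8. The slice nums[1:6] selects indices [1, 2, 3, 4, 5] (1->9, 2->19, 3->10, 4->19, 5->11), giving [9, 19, 10, 19, 11]. So part = [9, 19, 10, 19, 11]. part has length 5. The slice part[::3] selects indices [0, 3] (0->9, 3->19), giving [9, 19].

[9, 19]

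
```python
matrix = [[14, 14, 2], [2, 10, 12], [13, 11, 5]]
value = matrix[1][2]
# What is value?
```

matrix[1] = [2, 10, 12]. Taking column 2 of that row yields 12.

12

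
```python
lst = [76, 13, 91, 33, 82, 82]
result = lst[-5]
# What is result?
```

lst has length 6. Negative index -5 maps to positive index 6 + (-5) = 1. lst[1] = 13.

13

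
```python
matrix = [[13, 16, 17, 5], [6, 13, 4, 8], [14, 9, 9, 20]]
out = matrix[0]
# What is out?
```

matrix has 3 rows. Row 0 is [13, 16, 17, 5].

[13, 16, 17, 5]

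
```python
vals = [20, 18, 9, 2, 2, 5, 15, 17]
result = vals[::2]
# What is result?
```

vals has length 8. The slice vals[::2] selects indices [0, 2, 4, 6] (0->20, 2->9, 4->2, 6->15), giving [20, 9, 2, 15].

[20, 9, 2, 15]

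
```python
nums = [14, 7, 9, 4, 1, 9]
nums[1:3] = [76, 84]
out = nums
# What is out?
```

nums starts as [14, 7, 9, 4, 1, 9] (length 6). The slice nums[1:3] covers indices [1, 2] with values [7, 9]. Replacing that slice with [76, 84] (same length) produces [14, 76, 84, 4, 1, 9].

[14, 76, 84, 4, 1, 9]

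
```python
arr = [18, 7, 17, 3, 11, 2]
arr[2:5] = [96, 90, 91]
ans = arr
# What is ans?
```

arr starts as [18, 7, 17, 3, 11, 2] (length 6). The slice arr[2:5] covers indices [2, 3, 4] with values [17, 3, 11]. Replacing that slice with [96, 90, 91] (same length) produces [18, 7, 96, 90, 91, 2].

[18, 7, 96, 90, 91, 2]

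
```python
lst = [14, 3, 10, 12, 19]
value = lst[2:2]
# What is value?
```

lst has length 5. The slice lst[2:2] resolves to an empty index range, so the result is [].

[]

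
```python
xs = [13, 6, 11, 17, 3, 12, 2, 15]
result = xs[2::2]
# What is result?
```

xs has length 8. The slice xs[2::2] selects indices [2, 4, 6] (2->11, 4->3, 6->2), giving [11, 3, 2].

[11, 3, 2]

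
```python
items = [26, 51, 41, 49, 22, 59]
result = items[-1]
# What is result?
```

items has length 6. Negative index -1 maps to positive index 6 + (-1) = 5. items[5] = 59.

59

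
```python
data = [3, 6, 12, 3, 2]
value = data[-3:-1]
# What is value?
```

data has length 5. The slice data[-3:-1] selects indices [2, 3] (2->12, 3->3), giving [12, 3].

[12, 3]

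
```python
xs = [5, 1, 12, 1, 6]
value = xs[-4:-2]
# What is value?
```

xs has length 5. The slice xs[-4:-2] selects indices [1, 2] (1->1, 2->12), giving [1, 12].

[1, 12]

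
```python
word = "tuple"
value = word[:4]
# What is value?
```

word has length 5. The slice word[:4] selects indices [0, 1, 2, 3] (0->'t', 1->'u', 2->'p', 3->'l'), giving 'tupl'.

'tupl'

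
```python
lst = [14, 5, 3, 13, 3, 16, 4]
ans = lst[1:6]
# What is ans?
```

lst has length 7. The slice lst[1:6] selects indices [1, 2, 3, 4, 5] (1->5, 2->3, 3->13, 4->3, 5->16), giving [5, 3, 13, 3, 16].

[5, 3, 13, 3, 16]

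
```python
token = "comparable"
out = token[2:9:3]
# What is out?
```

token has length 10. The slice token[2:9:3] selects indices [2, 5, 8] (2->'m', 5->'r', 8->'l'), giving 'mrl'.

'mrl'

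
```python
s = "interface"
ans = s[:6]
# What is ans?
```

s has length 9. The slice s[:6] selects indices [0, 1, 2, 3, 4, 5] (0->'i', 1->'n', 2->'t', 3->'e', 4->'r', 5->'f'), giving 'interf'.

'interf'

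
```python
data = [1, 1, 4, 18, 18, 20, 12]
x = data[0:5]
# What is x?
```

data has length 7. The slice data[0:5] selects indices [0, 1, 2, 3, 4] (0->1, 1->1, 2->4, 3->18, 4->18), giving [1, 1, 4, 18, 18].

[1, 1, 4, 18, 18]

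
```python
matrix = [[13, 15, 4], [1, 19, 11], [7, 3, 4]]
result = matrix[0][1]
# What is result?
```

matrix[0] = [13, 15, 4]. Taking column 1 of that row yields 15.

15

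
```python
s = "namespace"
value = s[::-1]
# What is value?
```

s has length 9. The slice s[::-1] selects indices [8, 7, 6, 5, 4, 3, 2, 1, 0] (8->'e', 7->'c', 6->'a', 5->'p', 4->'s', 3->'e', 2->'m', 1->'a', 0->'n'), giving 'ecapseman'.

'ecapseman'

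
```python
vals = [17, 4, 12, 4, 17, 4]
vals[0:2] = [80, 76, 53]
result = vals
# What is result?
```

vals starts as [17, 4, 12, 4, 17, 4] (length 6). The slice vals[0:2] covers indices [0, 1] with values [17, 4]. Replacing that slice with [80, 76, 53] (different length) produces [80, 76, 53, 12, 4, 17, 4].

[80, 76, 53, 12, 4, 17, 4]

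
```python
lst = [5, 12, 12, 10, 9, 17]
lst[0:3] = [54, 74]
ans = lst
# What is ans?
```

lst starts as [5, 12, 12, 10, 9, 17] (length 6). The slice lst[0:3] covers indices [0, 1, 2] with values [5, 12, 12]. Replacing that slice with [54, 74] (different length) produces [54, 74, 10, 9, 17].

[54, 74, 10, 9, 17]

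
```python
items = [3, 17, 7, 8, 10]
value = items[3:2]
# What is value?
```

items has length 5. The slice items[3:2] resolves to an empty index range, so the result is [].

[]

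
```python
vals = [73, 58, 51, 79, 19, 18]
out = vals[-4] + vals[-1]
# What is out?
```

vals has length 6. Negative index -4 maps to positive index 6 + (-4) = 2. vals[2] = 51.
vals has length 6. Negative index -1 maps to positive index 6 + (-1) = 5. vals[5] = 18.
Sum: 51 + 18 = 69.

69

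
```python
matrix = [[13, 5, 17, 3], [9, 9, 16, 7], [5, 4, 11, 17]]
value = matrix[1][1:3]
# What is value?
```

matrix[1] = [9, 9, 16, 7]. matrix[1] has length 4. The slice matrix[1][1:3] selects indices [1, 2] (1->9, 2->16), giving [9, 16].

[9, 16]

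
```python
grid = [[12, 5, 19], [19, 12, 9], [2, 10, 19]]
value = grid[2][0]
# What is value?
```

grid[2] = [2, 10, 19]. Taking column 0 of that row yields 2.

2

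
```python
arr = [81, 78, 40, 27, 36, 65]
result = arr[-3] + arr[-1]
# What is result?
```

arr has length 6. Negative index -3 maps to positive index 6 + (-3) = 3. arr[3] = 27.
arr has length 6. Negative index -1 maps to positive index 6 + (-1) = 5. arr[5] = 65.
Sum: 27 + 65 = 92.

92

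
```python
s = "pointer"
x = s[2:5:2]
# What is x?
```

s has length 7. The slice s[2:5:2] selects indices [2, 4] (2->'i', 4->'t'), giving 'it'.

'it'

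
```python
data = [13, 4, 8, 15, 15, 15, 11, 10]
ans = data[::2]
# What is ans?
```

data has length 8. The slice data[::2] selects indices [0, 2, 4, 6] (0->13, 2->8, 4->15, 6->11), giving [13, 8, 15, 11].

[13, 8, 15, 11]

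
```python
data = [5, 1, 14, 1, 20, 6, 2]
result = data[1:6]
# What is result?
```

data has length 7. The slice data[1:6] selects indices [1, 2, 3, 4, 5] (1->1, 2->14, 3->1, 4->20, 5->6), giving [1, 14, 1, 20, 6].

[1, 14, 1, 20, 6]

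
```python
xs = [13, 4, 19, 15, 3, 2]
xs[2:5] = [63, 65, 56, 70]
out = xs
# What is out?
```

xs starts as [13, 4, 19, 15, 3, 2] (length 6). The slice xs[2:5] covers indices [2, 3, 4] with values [19, 15, 3]. Replacing that slice with [63, 65, 56, 70] (different length) produces [13, 4, 63, 65, 56, 70, 2].

[13, 4, 63, 65, 56, 70, 2]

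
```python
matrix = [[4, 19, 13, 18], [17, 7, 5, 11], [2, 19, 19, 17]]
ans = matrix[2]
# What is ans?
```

matrix has 3 rows. Row 2 is [2, 19, 19, 17].

[2, 19, 19, 17]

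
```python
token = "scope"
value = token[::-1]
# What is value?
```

token has length 5. The slice token[::-1] selects indices [4, 3, 2, 1, 0] (4->'e', 3->'p', 2->'o', 1->'c', 0->'s'), giving 'epocs'.

'epocs'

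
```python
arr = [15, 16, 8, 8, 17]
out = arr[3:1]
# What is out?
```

arr has length 5. The slice arr[3:1] resolves to an empty index range, so the result is [].

[]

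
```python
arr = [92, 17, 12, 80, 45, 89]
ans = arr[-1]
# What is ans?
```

arr has length 6. Negative index -1 maps to positive index 6 + (-1) = 5. arr[5] = 89.

89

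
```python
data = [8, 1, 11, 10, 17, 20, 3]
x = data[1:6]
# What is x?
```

data has length 7. The slice data[1:6] selects indices [1, 2, 3, 4, 5] (1->1, 2->11, 3->10, 4->17, 5->20), giving [1, 11, 10, 17, 20].

[1, 11, 10, 17, 20]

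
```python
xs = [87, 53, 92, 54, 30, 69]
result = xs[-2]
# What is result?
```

xs has length 6. Negative index -2 maps to positive index 6 + (-2) = 4. xs[4] = 30.

30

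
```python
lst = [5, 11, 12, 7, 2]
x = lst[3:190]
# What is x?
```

lst has length 5. The slice lst[3:190] selects indices [3, 4] (3->7, 4->2), giving [7, 2].

[7, 2]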